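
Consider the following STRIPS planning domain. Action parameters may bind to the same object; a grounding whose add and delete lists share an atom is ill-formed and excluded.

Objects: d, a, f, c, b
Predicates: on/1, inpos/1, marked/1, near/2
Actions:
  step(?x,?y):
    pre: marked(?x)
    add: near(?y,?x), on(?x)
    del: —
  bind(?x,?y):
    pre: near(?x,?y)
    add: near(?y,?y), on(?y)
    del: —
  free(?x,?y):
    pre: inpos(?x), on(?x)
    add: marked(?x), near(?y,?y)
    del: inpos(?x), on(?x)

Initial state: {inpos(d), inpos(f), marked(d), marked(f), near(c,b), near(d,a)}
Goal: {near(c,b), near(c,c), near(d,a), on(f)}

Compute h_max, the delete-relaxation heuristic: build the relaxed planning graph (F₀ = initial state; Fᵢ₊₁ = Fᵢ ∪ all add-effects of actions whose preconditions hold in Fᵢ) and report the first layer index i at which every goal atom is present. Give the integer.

F0 = init (6 atoms)
F1 = F0 ∪ {near(a,a), near(a,d), near(a,f), near(b,b), near(b,d), near(b,f), near(c,d), near(c,f), near(d,d), near(d,f), near(f,d), near(f,f), on(a), on(b), on(d), on(f)}  (22 atoms)
F2 = F1 ∪ {near(c,c)}  (23 atoms)
goal ⊆ F2  ⇒  h_max = 2

2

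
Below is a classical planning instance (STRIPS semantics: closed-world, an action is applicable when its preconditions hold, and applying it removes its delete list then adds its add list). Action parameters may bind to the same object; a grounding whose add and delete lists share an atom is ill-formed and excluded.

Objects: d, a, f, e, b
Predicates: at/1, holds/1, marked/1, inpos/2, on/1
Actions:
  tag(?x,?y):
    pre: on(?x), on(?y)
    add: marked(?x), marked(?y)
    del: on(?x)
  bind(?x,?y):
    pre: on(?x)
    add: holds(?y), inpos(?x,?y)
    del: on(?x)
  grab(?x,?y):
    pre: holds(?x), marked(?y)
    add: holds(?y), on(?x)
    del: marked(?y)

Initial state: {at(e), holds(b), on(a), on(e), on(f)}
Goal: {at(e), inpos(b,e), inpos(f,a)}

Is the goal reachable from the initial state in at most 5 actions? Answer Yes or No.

1. tag(a,a)  →  {at(e), holds(b), marked(a), on(e), on(f)}
2. bind(f,a)  →  {at(e), holds(a), holds(b), inpos(f,a), marked(a), on(e)}
3. grab(b,a)  →  {at(e), holds(a), holds(b), inpos(f,a), on(b), on(e)}
4. bind(b,e)  →  {at(e), holds(a), holds(b), holds(e), inpos(b,e), inpos(f,a), on(e)}
optimal plan length = 4; 4 ≤ 5

Yes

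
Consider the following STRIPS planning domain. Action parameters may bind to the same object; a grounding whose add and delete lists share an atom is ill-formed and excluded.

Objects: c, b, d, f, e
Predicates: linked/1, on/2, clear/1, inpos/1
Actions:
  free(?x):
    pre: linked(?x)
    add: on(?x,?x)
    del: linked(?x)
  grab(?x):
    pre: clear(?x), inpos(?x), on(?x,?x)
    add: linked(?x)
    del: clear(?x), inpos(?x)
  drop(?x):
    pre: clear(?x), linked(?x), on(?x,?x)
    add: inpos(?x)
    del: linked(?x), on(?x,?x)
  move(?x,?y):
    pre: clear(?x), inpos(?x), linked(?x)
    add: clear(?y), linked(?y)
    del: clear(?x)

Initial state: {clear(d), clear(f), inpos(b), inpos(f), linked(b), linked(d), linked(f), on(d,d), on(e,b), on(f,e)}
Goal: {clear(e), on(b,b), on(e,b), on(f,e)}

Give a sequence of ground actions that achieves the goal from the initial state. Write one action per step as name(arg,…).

free(b); move(f,e)

1. free(b)  →  {clear(d), clear(f), inpos(b), inpos(f), linked(d), linked(f), on(b,b), on(d,d), on(e,b), on(f,e)}
2. move(f,e)  →  {clear(d), clear(e), inpos(b), inpos(f), linked(d), linked(e), linked(f), on(b,b), on(d,d), on(e,b), on(f,e)}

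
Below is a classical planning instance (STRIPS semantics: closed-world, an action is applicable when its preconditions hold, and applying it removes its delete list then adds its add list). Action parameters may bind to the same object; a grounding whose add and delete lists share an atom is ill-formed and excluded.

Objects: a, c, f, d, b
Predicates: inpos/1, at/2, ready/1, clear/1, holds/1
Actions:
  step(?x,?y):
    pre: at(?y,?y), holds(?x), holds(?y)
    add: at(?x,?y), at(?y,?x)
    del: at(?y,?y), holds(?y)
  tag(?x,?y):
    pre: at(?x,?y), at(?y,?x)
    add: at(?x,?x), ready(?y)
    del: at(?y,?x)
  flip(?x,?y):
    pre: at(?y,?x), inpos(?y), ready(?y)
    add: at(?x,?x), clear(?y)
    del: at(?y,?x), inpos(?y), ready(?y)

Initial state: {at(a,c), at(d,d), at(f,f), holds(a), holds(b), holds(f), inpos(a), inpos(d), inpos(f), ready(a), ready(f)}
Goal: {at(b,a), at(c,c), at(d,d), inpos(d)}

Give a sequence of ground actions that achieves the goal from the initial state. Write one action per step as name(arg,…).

step(a,f); tag(a,f); step(b,a); flip(c,a)

1. step(a,f)  →  {at(a,c), at(a,f), at(d,d), at(f,a), holds(a), holds(b), inpos(a), inpos(d), inpos(f), ready(a), ready(f)}
2. tag(a,f)  →  {at(a,a), at(a,c), at(a,f), at(d,d), holds(a), holds(b), inpos(a), inpos(d), inpos(f), ready(a), ready(f)}
3. step(b,a)  →  {at(a,b), at(a,c), at(a,f), at(b,a), at(d,d), holds(b), inpos(a), inpos(d), inpos(f), ready(a), ready(f)}
4. flip(c,a)  →  {at(a,b), at(a,f), at(b,a), at(c,c), at(d,d), clear(a), holds(b), inpos(d), inpos(f), ready(f)}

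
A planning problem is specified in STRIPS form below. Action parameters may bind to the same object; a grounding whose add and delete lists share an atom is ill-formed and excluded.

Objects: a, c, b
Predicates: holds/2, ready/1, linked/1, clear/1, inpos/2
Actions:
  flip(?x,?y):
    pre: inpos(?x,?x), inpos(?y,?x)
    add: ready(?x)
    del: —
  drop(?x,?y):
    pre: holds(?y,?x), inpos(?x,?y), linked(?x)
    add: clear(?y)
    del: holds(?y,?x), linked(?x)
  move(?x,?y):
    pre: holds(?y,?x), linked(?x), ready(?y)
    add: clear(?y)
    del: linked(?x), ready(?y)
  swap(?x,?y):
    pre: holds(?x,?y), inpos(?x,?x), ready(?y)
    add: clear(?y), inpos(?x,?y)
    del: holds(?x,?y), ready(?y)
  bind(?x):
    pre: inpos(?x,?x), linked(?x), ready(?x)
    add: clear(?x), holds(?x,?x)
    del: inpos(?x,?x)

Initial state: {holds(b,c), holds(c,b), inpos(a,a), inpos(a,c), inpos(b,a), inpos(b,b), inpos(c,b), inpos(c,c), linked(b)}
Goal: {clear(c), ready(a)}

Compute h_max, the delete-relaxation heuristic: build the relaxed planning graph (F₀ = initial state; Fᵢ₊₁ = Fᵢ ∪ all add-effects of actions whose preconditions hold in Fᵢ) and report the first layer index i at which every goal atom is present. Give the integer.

2

F0 = init (9 atoms)
F1 = F0 ∪ {ready(a), ready(b), ready(c)}  (12 atoms)
F2 = F1 ∪ {clear(b), clear(c), holds(b,b), inpos(b,c)}  (16 atoms)
goal ⊆ F2  ⇒  h_max = 2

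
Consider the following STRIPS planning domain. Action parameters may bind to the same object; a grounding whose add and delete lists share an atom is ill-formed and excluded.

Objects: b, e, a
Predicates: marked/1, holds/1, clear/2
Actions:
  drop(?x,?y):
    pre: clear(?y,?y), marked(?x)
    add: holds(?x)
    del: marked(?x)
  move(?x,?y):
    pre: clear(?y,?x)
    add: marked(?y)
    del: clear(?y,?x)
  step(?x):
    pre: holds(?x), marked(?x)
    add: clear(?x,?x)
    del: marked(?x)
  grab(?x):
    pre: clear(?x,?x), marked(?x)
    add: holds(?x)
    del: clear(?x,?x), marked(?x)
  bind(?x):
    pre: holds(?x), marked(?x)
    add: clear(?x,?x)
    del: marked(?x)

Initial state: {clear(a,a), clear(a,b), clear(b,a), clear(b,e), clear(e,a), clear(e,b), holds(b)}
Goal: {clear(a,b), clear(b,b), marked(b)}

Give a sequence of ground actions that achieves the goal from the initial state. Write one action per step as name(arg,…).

move(e,b); step(b); move(a,b)

1. move(e,b)  →  {clear(a,a), clear(a,b), clear(b,a), clear(e,a), clear(e,b), holds(b), marked(b)}
2. step(b)  →  {clear(a,a), clear(a,b), clear(b,a), clear(b,b), clear(e,a), clear(e,b), holds(b)}
3. move(a,b)  →  {clear(a,a), clear(a,b), clear(b,b), clear(e,a), clear(e,b), holds(b), marked(b)}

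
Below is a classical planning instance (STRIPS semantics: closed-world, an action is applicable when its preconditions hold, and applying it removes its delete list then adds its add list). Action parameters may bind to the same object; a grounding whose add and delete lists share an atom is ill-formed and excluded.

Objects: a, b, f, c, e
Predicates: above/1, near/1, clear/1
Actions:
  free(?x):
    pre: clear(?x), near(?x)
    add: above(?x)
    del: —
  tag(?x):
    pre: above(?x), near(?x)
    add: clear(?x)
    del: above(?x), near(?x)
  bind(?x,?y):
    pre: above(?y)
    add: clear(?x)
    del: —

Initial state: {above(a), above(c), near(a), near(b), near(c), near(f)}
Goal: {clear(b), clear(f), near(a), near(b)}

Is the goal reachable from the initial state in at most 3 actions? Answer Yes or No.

Yes

1. bind(b,a)  →  {above(a), above(c), clear(b), near(a), near(b), near(c), near(f)}
2. bind(f,a)  →  {above(a), above(c), clear(b), clear(f), near(a), near(b), near(c), near(f)}
optimal plan length = 2; 2 ≤ 3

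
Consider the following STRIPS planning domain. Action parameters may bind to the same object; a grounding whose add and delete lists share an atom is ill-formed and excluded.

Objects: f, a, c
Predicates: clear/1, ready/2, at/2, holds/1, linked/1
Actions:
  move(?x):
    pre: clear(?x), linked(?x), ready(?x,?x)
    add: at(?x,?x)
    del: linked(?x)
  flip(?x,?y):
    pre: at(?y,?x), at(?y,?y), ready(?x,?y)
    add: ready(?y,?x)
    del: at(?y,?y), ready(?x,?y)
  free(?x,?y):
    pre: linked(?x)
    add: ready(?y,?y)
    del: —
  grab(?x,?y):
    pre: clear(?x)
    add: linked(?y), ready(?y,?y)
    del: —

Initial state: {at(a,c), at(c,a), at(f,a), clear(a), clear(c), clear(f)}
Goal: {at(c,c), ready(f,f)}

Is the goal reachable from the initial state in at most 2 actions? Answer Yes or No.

No

1. grab(f,f)  →  {at(a,c), at(c,a), at(f,a), clear(a), clear(c), clear(f), linked(f), ready(f,f)}
2. grab(f,c)  →  {at(a,c), at(c,a), at(f,a), clear(a), clear(c), clear(f), linked(c), linked(f), ready(c,c), ready(f,f)}
3. move(c)  →  {at(a,c), at(c,a), at(c,c), at(f,a), clear(a), clear(c), clear(f), linked(f), ready(c,c), ready(f,f)}
optimal plan length = 3; 3 > 2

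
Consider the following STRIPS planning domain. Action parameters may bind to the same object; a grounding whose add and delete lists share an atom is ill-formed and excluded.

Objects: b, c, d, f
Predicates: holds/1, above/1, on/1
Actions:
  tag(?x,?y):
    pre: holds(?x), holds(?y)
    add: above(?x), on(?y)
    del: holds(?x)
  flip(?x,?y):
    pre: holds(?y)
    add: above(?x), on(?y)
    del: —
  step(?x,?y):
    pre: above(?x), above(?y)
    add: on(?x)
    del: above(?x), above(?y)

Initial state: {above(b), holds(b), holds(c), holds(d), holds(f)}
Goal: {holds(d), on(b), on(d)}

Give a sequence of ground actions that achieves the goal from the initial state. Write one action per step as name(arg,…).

1. tag(b,b)  →  {above(b), holds(c), holds(d), holds(f), on(b)}
2. tag(c,d)  →  {above(b), above(c), holds(d), holds(f), on(b), on(d)}

tag(b,b); tag(c,d)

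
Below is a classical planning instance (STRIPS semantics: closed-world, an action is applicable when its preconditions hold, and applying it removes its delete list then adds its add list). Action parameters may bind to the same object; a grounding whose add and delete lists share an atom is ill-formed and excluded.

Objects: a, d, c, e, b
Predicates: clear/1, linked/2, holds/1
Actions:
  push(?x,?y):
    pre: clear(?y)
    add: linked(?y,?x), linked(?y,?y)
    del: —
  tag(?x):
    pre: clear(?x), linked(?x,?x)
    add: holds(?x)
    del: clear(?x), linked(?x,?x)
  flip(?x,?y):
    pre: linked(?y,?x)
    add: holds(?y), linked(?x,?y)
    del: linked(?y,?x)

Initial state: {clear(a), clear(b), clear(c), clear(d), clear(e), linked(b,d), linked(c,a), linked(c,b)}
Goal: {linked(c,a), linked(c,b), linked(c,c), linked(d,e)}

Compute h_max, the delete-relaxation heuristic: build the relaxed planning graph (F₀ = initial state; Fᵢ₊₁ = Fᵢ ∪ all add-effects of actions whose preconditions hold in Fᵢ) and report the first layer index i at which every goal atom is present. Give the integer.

F0 = init (8 atoms)
F1 = F0 ∪ {holds(b), holds(c), linked(a,a), linked(a,b), linked(a,c), linked(a,d), linked(a,e), linked(b,a), linked(b,b), linked(b,c), linked(b,e), linked(c,c), linked(c,d), linked(c,e), linked(d,a), linked(d,b), linked(d,c), linked(d,d), linked(d,e), linked(e,a), linked(e,b), linked(e,c), linked(e,d), linked(e,e)}  (32 atoms)
goal ⊆ F1  ⇒  h_max = 1

1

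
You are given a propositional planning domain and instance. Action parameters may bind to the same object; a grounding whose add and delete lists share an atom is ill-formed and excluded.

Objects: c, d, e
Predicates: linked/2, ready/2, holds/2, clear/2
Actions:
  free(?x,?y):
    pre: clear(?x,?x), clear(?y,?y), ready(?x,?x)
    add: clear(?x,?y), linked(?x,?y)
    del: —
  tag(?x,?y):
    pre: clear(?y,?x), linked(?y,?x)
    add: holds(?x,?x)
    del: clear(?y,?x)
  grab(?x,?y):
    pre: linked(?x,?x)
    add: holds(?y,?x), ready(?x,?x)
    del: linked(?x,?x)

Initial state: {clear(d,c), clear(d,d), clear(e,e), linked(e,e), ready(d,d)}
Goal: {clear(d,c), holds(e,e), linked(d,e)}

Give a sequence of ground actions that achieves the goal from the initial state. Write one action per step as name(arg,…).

1. free(d,e)  →  {clear(d,c), clear(d,d), clear(d,e), clear(e,e), linked(d,e), linked(e,e), ready(d,d)}
2. tag(e,d)  →  {clear(d,c), clear(d,d), clear(e,e), holds(e,e), linked(d,e), linked(e,e), ready(d,d)}

free(d,e); tag(e,d)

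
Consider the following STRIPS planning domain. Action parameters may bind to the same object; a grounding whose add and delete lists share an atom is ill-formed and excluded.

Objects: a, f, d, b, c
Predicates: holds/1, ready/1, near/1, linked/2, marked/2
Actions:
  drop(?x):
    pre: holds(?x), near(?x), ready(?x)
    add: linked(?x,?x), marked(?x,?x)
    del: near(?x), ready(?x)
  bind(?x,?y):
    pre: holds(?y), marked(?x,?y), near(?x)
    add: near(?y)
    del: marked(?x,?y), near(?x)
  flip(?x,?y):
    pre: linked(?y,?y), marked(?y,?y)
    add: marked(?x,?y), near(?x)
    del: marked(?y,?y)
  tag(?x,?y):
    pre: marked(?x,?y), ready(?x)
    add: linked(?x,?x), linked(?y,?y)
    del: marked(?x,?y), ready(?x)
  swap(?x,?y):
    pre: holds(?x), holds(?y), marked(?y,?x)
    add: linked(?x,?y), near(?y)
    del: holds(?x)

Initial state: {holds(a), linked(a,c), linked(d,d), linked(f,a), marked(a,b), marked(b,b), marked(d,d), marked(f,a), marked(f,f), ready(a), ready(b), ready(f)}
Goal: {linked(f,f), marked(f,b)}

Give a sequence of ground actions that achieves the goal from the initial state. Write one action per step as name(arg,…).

tag(a,b); flip(f,b); tag(f,a)

1. tag(a,b)  →  {holds(a), linked(a,a), linked(a,c), linked(b,b), linked(d,d), linked(f,a), marked(b,b), marked(d,d), marked(f,a), marked(f,f), ready(b), ready(f)}
2. flip(f,b)  →  {holds(a), linked(a,a), linked(a,c), linked(b,b), linked(d,d), linked(f,a), marked(d,d), marked(f,a), marked(f,b), marked(f,f), near(f), ready(b), ready(f)}
3. tag(f,a)  →  {holds(a), linked(a,a), linked(a,c), linked(b,b), linked(d,d), linked(f,a), linked(f,f), marked(d,d), marked(f,b), marked(f,f), near(f), ready(b)}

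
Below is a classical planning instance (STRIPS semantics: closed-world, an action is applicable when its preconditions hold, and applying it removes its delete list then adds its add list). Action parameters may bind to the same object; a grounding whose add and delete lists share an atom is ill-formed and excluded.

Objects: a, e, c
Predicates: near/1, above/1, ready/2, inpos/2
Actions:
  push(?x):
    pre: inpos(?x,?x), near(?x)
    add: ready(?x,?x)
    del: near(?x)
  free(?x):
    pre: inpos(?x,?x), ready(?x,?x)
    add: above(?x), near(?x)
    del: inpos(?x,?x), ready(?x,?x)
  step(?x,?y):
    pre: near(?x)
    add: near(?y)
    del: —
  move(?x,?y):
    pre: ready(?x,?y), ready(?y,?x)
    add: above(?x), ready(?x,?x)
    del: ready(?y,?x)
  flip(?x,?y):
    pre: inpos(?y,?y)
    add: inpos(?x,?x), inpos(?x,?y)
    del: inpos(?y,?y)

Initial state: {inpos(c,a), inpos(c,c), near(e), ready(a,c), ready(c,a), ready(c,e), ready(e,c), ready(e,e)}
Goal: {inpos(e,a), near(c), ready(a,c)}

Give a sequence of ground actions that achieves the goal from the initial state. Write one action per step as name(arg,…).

step(e,c); flip(a,c); flip(e,a)

1. step(e,c)  →  {inpos(c,a), inpos(c,c), near(c), near(e), ready(a,c), ready(c,a), ready(c,e), ready(e,c), ready(e,e)}
2. flip(a,c)  →  {inpos(a,a), inpos(a,c), inpos(c,a), near(c), near(e), ready(a,c), ready(c,a), ready(c,e), ready(e,c), ready(e,e)}
3. flip(e,a)  →  {inpos(a,c), inpos(c,a), inpos(e,a), inpos(e,e), near(c), near(e), ready(a,c), ready(c,a), ready(c,e), ready(e,c), ready(e,e)}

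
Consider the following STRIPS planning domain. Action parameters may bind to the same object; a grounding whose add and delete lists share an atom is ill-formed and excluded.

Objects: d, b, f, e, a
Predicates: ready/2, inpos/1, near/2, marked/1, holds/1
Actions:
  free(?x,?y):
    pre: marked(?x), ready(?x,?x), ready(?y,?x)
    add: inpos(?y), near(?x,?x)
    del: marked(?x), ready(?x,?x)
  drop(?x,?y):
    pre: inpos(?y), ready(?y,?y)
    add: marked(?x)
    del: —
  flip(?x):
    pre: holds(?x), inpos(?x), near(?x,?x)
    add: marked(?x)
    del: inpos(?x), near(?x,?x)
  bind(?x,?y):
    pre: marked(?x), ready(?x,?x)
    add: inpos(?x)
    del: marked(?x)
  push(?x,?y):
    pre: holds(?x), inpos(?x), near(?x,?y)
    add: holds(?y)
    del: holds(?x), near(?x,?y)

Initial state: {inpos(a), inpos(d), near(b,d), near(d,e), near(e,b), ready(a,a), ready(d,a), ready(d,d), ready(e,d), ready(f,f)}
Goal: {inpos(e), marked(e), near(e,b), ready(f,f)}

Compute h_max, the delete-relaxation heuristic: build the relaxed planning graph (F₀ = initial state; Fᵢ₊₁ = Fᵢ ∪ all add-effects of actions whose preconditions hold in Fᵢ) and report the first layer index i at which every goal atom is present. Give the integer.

F0 = init (10 atoms)
F1 = F0 ∪ {marked(a), marked(b), marked(d), marked(e), marked(f)}  (15 atoms)
F2 = F1 ∪ {inpos(e), inpos(f), near(a,a), near(d,d), near(f,f)}  (20 atoms)
goal ⊆ F2  ⇒  h_max = 2

2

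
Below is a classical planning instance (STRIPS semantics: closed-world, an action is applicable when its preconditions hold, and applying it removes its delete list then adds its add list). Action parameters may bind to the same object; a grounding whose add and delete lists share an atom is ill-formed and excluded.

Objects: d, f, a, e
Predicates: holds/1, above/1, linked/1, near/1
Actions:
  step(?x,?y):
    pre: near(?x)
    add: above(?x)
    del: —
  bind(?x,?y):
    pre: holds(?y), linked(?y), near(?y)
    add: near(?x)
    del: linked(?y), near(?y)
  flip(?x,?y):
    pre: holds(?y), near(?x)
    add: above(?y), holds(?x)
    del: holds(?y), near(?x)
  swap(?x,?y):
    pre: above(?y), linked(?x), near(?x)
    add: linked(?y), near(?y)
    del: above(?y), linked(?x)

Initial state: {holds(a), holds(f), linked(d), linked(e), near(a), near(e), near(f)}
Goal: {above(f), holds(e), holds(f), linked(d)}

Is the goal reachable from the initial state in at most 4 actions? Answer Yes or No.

1. step(f,d)  →  {above(f), holds(a), holds(f), linked(d), linked(e), near(a), near(e), near(f)}
2. flip(e,a)  →  {above(a), above(f), holds(e), holds(f), linked(d), linked(e), near(a), near(f)}
optimal plan length = 2; 2 ≤ 4

Yes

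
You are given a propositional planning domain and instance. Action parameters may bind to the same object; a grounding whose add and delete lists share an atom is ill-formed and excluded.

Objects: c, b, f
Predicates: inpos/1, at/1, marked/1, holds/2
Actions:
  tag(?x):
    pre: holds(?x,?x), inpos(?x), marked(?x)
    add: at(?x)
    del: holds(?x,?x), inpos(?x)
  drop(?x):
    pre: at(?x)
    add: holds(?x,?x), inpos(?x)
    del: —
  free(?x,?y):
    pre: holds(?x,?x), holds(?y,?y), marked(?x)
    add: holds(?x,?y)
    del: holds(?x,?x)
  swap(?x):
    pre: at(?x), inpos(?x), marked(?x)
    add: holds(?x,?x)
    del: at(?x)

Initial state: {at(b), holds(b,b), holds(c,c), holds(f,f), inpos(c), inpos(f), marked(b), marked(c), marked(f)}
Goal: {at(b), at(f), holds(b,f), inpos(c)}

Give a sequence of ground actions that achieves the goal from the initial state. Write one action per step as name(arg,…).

free(b,f); tag(f)

1. free(b,f)  →  {at(b), holds(b,f), holds(c,c), holds(f,f), inpos(c), inpos(f), marked(b), marked(c), marked(f)}
2. tag(f)  →  {at(b), at(f), holds(b,f), holds(c,c), inpos(c), marked(b), marked(c), marked(f)}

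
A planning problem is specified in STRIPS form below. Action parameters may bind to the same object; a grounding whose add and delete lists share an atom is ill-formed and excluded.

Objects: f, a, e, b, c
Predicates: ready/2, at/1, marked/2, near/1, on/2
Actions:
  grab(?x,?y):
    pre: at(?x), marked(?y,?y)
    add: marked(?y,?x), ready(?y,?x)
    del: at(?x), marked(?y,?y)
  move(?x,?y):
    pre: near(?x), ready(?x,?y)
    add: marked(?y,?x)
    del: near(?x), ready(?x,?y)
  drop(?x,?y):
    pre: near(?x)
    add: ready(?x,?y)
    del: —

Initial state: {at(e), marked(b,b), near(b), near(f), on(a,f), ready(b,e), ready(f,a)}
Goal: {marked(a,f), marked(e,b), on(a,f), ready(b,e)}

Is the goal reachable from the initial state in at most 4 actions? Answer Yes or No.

1. move(f,a)  →  {at(e), marked(a,f), marked(b,b), near(b), on(a,f), ready(b,e)}
2. move(b,e)  →  {at(e), marked(a,f), marked(b,b), marked(e,b), on(a,f)}
3. grab(e,b)  →  {marked(a,f), marked(b,e), marked(e,b), on(a,f), ready(b,e)}
optimal plan length = 3; 3 ≤ 4

Yes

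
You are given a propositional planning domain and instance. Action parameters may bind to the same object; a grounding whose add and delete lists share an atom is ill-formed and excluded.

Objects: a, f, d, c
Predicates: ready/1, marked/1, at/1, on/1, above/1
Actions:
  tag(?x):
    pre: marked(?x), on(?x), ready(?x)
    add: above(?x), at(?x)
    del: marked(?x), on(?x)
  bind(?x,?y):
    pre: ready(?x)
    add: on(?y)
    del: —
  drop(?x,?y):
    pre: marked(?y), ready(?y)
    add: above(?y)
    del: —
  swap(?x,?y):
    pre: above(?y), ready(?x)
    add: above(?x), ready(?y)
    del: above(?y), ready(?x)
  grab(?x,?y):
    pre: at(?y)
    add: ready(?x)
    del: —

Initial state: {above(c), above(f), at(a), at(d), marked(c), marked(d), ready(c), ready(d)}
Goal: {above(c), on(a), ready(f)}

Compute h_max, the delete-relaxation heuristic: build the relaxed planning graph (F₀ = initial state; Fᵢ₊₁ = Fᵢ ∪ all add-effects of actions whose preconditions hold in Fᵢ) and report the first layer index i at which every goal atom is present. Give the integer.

1

F0 = init (8 atoms)
F1 = F0 ∪ {above(d), on(a), on(c), on(d), on(f), ready(a), ready(f)}  (15 atoms)
goal ⊆ F1  ⇒  h_max = 1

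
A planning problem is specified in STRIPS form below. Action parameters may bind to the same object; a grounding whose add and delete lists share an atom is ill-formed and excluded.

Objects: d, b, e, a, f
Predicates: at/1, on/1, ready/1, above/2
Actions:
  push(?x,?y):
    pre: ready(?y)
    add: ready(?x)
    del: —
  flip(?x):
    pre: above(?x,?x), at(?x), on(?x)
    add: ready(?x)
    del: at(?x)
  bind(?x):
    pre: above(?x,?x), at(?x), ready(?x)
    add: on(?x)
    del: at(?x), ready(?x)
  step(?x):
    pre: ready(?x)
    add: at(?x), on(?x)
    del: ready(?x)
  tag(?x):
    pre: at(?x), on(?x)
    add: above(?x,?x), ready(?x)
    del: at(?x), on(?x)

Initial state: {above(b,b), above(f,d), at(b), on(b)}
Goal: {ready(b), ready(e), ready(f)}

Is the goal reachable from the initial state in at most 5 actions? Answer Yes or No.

Yes

1. flip(b)  →  {above(b,b), above(f,d), on(b), ready(b)}
2. push(e,b)  →  {above(b,b), above(f,d), on(b), ready(b), ready(e)}
3. push(f,b)  →  {above(b,b), above(f,d), on(b), ready(b), ready(e), ready(f)}
optimal plan length = 3; 3 ≤ 5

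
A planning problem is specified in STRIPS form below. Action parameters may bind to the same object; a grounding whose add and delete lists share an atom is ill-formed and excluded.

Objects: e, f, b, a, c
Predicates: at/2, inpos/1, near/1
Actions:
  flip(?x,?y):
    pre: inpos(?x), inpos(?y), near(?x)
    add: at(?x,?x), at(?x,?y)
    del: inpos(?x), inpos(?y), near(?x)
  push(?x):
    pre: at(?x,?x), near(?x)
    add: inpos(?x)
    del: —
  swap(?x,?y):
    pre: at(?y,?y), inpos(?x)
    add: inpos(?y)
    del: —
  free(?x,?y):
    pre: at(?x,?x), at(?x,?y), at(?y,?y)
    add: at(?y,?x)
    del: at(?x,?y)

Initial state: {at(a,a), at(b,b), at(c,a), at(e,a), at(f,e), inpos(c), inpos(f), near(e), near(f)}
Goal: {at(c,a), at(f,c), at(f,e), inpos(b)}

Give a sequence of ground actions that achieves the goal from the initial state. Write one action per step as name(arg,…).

1. swap(f,b)  →  {at(a,a), at(b,b), at(c,a), at(e,a), at(f,e), inpos(b), inpos(c), inpos(f), near(e), near(f)}
2. flip(f,c)  →  {at(a,a), at(b,b), at(c,a), at(e,a), at(f,c), at(f,e), at(f,f), inpos(b), near(e)}

swap(f,b); flip(f,c)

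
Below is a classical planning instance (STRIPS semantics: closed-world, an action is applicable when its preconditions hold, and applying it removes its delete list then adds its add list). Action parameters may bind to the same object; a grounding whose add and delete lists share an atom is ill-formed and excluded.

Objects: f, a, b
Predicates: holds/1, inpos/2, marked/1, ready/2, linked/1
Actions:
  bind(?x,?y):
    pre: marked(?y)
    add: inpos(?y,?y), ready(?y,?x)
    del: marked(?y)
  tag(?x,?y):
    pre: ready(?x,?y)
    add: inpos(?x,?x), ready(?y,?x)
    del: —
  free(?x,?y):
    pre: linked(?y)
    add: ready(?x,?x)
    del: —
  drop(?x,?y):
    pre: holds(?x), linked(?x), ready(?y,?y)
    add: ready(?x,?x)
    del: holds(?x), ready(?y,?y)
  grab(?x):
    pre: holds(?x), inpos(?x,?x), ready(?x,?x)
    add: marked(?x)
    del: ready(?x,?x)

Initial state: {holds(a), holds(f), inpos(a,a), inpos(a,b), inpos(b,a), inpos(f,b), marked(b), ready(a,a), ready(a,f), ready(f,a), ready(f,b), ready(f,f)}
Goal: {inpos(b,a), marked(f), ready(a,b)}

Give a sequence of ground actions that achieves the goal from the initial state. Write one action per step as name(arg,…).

bind(a,b); tag(f,f); tag(b,a); grab(f)

1. bind(a,b)  →  {holds(a), holds(f), inpos(a,a), inpos(a,b), inpos(b,a), inpos(b,b), inpos(f,b), ready(a,a), ready(a,f), ready(b,a), ready(f,a), ready(f,b), ready(f,f)}
2. tag(f,f)  →  {holds(a), holds(f), inpos(a,a), inpos(a,b), inpos(b,a), inpos(b,b), inpos(f,b), inpos(f,f), ready(a,a), ready(a,f), ready(b,a), ready(f,a), ready(f,b), ready(f,f)}
3. tag(b,a)  →  {holds(a), holds(f), inpos(a,a), inpos(a,b), inpos(b,a), inpos(b,b), inpos(f,b), inpos(f,f), ready(a,a), ready(a,b), ready(a,f), ready(b,a), ready(f,a), ready(f,b), ready(f,f)}
4. grab(f)  →  {holds(a), holds(f), inpos(a,a), inpos(a,b), inpos(b,a), inpos(b,b), inpos(f,b), inpos(f,f), marked(f), ready(a,a), ready(a,b), ready(a,f), ready(b,a), ready(f,a), ready(f,b)}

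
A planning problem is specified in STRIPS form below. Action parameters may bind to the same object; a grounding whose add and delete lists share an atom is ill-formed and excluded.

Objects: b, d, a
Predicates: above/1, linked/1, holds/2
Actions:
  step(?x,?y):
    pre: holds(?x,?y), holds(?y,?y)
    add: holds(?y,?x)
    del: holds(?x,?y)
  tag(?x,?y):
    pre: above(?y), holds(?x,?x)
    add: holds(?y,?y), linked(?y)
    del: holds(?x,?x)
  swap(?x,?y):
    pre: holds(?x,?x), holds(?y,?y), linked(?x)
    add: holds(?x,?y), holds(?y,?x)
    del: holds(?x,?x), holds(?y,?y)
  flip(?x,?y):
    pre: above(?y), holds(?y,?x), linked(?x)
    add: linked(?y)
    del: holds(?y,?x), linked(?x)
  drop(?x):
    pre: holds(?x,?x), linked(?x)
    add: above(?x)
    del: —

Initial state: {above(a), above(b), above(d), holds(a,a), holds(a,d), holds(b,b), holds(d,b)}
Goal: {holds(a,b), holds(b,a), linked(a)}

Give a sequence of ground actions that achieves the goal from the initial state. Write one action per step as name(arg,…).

1. tag(a,d)  →  {above(a), above(b), above(d), holds(a,d), holds(b,b), holds(d,b), holds(d,d), linked(d)}
2. tag(d,a)  →  {above(a), above(b), above(d), holds(a,a), holds(a,d), holds(b,b), holds(d,b), linked(a), linked(d)}
3. swap(a,b)  →  {above(a), above(b), above(d), holds(a,b), holds(a,d), holds(b,a), holds(d,b), linked(a), linked(d)}

tag(a,d); tag(d,a); swap(a,b)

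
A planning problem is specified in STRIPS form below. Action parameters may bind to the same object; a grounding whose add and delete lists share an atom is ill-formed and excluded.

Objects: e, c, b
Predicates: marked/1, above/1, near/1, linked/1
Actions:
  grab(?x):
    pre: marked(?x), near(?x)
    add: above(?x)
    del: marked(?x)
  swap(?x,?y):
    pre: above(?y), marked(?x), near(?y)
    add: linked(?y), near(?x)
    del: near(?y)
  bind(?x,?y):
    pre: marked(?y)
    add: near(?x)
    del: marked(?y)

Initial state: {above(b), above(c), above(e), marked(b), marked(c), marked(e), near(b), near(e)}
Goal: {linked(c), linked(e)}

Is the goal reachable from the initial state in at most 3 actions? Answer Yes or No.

1. swap(c,e)  →  {above(b), above(c), above(e), linked(e), marked(b), marked(c), marked(e), near(b), near(c)}
2. swap(e,c)  →  {above(b), above(c), above(e), linked(c), linked(e), marked(b), marked(c), marked(e), near(b), near(e)}
optimal plan length = 2; 2 ≤ 3

Yes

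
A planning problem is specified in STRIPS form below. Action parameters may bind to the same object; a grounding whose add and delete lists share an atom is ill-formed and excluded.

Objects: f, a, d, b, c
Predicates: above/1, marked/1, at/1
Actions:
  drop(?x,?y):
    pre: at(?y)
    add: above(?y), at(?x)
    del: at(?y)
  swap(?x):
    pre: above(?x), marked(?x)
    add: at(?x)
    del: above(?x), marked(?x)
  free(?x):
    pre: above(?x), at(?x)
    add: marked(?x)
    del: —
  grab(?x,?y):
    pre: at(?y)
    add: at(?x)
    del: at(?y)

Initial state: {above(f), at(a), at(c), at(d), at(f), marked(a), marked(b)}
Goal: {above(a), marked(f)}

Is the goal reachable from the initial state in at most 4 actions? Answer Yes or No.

1. drop(f,a)  →  {above(a), above(f), at(c), at(d), at(f), marked(a), marked(b)}
2. free(f)  →  {above(a), above(f), at(c), at(d), at(f), marked(a), marked(b), marked(f)}
optimal plan length = 2; 2 ≤ 4

Yes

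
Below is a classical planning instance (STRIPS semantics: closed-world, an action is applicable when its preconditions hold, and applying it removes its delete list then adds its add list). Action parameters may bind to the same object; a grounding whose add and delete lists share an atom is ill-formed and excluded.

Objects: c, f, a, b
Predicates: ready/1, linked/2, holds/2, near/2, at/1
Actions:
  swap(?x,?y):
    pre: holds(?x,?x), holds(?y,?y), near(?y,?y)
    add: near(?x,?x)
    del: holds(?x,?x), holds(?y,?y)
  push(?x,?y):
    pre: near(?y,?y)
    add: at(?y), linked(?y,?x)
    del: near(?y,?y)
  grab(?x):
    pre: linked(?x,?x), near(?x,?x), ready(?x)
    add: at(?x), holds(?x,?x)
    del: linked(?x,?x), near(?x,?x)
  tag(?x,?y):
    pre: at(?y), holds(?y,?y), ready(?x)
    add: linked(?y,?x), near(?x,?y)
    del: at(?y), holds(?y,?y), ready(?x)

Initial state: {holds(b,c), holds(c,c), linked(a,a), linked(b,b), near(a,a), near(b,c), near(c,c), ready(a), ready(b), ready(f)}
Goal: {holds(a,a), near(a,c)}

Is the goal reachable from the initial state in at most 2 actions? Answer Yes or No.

1. push(c,c)  →  {at(c), holds(b,c), holds(c,c), linked(a,a), linked(b,b), linked(c,c), near(a,a), near(b,c), ready(a), ready(b), ready(f)}
2. grab(a)  →  {at(a), at(c), holds(a,a), holds(b,c), holds(c,c), linked(b,b), linked(c,c), near(b,c), ready(a), ready(b), ready(f)}
3. tag(a,c)  →  {at(a), holds(a,a), holds(b,c), linked(b,b), linked(c,a), linked(c,c), near(a,c), near(b,c), ready(b), ready(f)}
optimal plan length = 3; 3 > 2

No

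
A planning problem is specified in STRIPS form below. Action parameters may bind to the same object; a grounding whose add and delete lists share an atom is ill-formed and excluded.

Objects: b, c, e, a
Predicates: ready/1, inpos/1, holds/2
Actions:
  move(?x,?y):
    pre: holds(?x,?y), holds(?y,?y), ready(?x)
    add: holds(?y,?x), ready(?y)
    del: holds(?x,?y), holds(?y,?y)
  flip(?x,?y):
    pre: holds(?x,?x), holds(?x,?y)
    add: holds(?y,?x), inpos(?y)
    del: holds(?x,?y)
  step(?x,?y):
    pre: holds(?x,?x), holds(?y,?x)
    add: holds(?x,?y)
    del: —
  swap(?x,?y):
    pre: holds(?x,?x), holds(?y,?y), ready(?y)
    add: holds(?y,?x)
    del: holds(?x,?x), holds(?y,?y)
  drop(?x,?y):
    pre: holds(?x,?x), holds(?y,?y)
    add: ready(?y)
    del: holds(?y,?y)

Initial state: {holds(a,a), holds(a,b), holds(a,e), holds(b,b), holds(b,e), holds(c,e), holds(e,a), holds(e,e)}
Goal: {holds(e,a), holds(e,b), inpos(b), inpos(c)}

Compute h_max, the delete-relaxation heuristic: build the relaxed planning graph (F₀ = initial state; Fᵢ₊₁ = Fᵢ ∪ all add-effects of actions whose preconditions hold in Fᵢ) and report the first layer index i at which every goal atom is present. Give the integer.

F0 = init (8 atoms)
F1 = F0 ∪ {holds(b,a), holds(e,b), holds(e,c), inpos(a), inpos(b), inpos(e), ready(a), ready(b), ready(e)}  (17 atoms)
F2 = F1 ∪ {inpos(c)}  (18 atoms)
goal ⊆ F2  ⇒  h_max = 2

2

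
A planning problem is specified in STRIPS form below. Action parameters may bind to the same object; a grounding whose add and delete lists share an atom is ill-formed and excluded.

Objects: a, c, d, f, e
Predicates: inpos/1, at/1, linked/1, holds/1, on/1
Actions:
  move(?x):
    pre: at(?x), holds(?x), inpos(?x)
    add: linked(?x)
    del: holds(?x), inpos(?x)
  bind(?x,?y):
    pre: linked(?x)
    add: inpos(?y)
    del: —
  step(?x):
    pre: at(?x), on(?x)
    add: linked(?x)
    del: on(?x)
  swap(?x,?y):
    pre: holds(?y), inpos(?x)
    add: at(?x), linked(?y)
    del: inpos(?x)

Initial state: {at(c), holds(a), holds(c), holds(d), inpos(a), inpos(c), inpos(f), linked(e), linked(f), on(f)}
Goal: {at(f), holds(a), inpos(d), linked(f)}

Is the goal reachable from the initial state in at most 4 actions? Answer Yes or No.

Yes

1. bind(f,d)  →  {at(c), holds(a), holds(c), holds(d), inpos(a), inpos(c), inpos(d), inpos(f), linked(e), linked(f), on(f)}
2. swap(f,a)  →  {at(c), at(f), holds(a), holds(c), holds(d), inpos(a), inpos(c), inpos(d), linked(a), linked(e), linked(f), on(f)}
optimal plan length = 2; 2 ≤ 4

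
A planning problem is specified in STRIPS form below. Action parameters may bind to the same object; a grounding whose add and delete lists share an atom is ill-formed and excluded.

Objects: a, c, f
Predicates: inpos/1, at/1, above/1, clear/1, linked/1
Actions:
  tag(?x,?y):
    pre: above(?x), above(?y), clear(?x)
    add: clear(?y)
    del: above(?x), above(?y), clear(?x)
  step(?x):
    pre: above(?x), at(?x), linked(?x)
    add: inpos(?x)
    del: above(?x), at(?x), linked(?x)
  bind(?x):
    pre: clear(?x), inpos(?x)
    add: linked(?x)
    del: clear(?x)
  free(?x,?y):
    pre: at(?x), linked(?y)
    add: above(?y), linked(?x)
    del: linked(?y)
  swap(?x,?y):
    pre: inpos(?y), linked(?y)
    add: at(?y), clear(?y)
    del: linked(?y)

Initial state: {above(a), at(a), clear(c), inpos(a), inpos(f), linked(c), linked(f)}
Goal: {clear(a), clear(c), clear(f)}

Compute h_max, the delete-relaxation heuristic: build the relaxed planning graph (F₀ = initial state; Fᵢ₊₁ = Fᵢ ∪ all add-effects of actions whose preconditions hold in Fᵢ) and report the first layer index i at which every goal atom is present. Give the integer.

2

F0 = init (7 atoms)
F1 = F0 ∪ {above(c), above(f), at(f), clear(f), linked(a)}  (12 atoms)
F2 = F1 ∪ {clear(a)}  (13 atoms)
goal ⊆ F2  ⇒  h_max = 2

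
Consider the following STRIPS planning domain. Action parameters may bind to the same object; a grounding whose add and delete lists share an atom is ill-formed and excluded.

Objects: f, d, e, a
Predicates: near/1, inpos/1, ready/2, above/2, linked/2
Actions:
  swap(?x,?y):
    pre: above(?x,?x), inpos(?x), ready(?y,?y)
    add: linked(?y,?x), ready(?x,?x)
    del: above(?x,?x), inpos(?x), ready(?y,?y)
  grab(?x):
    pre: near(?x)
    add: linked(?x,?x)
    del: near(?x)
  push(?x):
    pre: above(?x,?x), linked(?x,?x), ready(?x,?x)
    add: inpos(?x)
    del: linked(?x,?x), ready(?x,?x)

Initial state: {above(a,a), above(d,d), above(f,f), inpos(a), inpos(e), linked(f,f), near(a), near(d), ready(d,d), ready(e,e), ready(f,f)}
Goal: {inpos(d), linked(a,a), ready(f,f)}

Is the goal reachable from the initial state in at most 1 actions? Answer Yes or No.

1. grab(d)  →  {above(a,a), above(d,d), above(f,f), inpos(a), inpos(e), linked(d,d), linked(f,f), near(a), ready(d,d), ready(e,e), ready(f,f)}
2. grab(a)  →  {above(a,a), above(d,d), above(f,f), inpos(a), inpos(e), linked(a,a), linked(d,d), linked(f,f), ready(d,d), ready(e,e), ready(f,f)}
3. push(d)  →  {above(a,a), above(d,d), above(f,f), inpos(a), inpos(d), inpos(e), linked(a,a), linked(f,f), ready(e,e), ready(f,f)}
optimal plan length = 3; 3 > 1

No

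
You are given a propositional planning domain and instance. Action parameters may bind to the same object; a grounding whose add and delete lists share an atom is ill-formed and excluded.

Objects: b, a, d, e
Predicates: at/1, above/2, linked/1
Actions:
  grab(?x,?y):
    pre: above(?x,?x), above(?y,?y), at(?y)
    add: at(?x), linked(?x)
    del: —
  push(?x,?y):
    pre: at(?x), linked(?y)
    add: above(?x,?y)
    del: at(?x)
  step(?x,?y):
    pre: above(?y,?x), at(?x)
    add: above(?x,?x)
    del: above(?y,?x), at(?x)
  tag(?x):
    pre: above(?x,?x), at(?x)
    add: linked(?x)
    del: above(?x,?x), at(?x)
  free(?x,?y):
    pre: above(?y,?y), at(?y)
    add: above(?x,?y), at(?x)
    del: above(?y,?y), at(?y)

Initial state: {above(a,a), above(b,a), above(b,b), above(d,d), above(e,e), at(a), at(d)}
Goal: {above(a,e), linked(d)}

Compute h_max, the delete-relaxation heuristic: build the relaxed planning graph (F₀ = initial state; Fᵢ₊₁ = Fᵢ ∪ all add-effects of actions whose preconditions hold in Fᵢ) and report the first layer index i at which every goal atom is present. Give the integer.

F0 = init (7 atoms)
F1 = F0 ∪ {above(a,d), above(b,d), above(d,a), above(e,a), above(e,d), at(b), at(e), linked(a), linked(b), linked(d), linked(e)}  (18 atoms)
F2 = F1 ∪ {above(a,b), above(a,e), above(b,e), above(d,b), above(d,e), above(e,b)}  (24 atoms)
goal ⊆ F2  ⇒  h_max = 2

2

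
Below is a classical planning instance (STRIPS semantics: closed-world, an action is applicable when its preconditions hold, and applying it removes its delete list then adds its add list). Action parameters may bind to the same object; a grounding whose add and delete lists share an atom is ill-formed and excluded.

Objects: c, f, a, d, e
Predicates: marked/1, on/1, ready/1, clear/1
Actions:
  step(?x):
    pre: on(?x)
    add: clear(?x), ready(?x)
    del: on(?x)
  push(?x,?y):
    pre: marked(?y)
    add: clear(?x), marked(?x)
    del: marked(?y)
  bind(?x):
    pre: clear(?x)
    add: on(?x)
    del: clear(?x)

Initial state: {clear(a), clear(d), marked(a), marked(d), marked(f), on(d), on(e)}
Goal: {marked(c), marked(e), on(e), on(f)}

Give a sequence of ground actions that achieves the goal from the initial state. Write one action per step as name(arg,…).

1. push(c,f)  →  {clear(a), clear(c), clear(d), marked(a), marked(c), marked(d), on(d), on(e)}
2. push(f,a)  →  {clear(a), clear(c), clear(d), clear(f), marked(c), marked(d), marked(f), on(d), on(e)}
3. push(e,f)  →  {clear(a), clear(c), clear(d), clear(e), clear(f), marked(c), marked(d), marked(e), on(d), on(e)}
4. bind(f)  →  {clear(a), clear(c), clear(d), clear(e), marked(c), marked(d), marked(e), on(d), on(e), on(f)}

push(c,f); push(f,a); push(e,f); bind(f)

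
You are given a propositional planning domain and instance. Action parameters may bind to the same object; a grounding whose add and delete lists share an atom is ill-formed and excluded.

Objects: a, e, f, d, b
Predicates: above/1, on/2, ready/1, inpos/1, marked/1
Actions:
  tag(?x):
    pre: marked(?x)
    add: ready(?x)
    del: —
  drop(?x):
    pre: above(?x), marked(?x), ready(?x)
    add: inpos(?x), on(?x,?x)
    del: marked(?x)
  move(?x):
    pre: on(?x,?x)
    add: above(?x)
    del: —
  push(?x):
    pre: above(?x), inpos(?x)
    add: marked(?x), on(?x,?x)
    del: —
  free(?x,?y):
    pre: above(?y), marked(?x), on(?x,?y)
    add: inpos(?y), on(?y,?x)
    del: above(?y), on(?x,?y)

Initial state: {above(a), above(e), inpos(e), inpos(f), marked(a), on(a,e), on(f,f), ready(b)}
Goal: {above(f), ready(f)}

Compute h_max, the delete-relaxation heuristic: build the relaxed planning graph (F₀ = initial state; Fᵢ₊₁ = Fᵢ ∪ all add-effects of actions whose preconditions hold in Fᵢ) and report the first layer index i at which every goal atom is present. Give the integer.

3

F0 = init (8 atoms)
F1 = F0 ∪ {above(f), marked(e), on(e,a), on(e,e), ready(a)}  (13 atoms)
F2 = F1 ∪ {inpos(a), marked(f), on(a,a), ready(e)}  (17 atoms)
F3 = F2 ∪ {ready(f)}  (18 atoms)
goal ⊆ F3  ⇒  h_max = 3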